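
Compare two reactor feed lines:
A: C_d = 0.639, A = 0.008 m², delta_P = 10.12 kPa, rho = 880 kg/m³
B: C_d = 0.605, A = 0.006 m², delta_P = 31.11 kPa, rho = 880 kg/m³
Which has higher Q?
Q(A) = 24.52 L/s, Q(B) = 30.52 L/s. Answer: B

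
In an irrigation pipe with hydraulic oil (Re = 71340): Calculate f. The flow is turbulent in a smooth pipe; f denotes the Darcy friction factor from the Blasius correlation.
Formula: f = \frac{0.316}{Re^{0.25}}
f = 0.316/71340^0.25 = 0.01934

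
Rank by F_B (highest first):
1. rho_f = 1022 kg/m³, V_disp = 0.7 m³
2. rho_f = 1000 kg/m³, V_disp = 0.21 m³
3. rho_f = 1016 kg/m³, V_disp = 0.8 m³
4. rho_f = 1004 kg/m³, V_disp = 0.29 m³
Case 1: F_B = 7018 N
Case 2: F_B = 2060 N
Case 3: F_B = 7974 N
Case 4: F_B = 2856 N
Ranking (highest first): 3, 1, 4, 2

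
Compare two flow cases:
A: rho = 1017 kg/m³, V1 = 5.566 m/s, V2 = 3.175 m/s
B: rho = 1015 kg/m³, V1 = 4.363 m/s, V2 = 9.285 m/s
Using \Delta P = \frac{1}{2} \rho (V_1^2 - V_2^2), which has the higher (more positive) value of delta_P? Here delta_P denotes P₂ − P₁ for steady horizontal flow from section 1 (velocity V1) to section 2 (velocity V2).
delta_P(A) = 10.63 kPa, delta_P(B) = -34.09 kPa. Answer: A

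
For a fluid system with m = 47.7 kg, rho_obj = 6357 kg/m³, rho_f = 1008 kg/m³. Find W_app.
Formula: W_{app} = mg\left(1 - \frac{\rho_f}{\rho_{obj}}\right)
W_app = 47.7·9.81·(1 − 1008/6357) = 393.7 N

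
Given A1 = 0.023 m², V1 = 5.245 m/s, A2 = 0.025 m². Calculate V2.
Formula: V_2 = \frac{A_1 V_1}{A_2}
V2 = 0.023·5.245/0.025 = 4.825 m/s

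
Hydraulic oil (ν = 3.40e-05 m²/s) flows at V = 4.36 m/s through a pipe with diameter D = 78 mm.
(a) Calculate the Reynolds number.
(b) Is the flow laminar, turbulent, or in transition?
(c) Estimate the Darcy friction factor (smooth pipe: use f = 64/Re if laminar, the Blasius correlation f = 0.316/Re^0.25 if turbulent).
(a) Re = V·D/ν = 4.36·0.078/3.40e-05 = 10002
(b) Flow regime: turbulent (Re > 4000)
(c) Friction factor: f = 0.316/Re^0.25 = 0.316/10002^0.25 = 0.0316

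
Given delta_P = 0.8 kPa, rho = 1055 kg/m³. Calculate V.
Formula: V = \sqrt{\frac{2 \Delta P}{\rho}}
V = √(2·(0.8·1000)/1055) = 1.231 m/s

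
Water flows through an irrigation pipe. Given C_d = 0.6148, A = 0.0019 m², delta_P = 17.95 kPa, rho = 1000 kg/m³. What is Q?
Formula: Q = C_d A \sqrt{\frac{2 \Delta P}{\rho}}
Q = 0.6148·0.0019·√(2·(17.95·1000)/1000)·1000 = 6.999 L/s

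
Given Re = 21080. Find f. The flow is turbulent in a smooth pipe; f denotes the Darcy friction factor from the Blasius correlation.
Formula: f = \frac{0.316}{Re^{0.25}}
f = 0.316/21080^0.25 = 0.02623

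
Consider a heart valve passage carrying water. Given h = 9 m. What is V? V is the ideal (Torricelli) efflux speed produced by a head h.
Formula: V = \sqrt{2 g h}
V = √(2·9.81·9) = 13.29 m/s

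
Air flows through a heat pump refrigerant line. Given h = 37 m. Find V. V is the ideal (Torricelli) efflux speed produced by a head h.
Formula: V = \sqrt{2 g h}
V = √(2·9.81·37) = 26.94 m/s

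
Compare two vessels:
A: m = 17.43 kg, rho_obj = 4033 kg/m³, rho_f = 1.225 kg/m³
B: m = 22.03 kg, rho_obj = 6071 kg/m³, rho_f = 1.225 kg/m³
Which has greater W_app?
W_app(A) = 170.9 N, W_app(B) = 216.1 N. Answer: B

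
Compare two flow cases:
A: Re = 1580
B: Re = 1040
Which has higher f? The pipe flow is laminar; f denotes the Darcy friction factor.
f(A) = 0.04051, f(B) = 0.06154. Answer: B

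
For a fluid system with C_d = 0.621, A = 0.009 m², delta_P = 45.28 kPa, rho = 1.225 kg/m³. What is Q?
Formula: Q = C_d A \sqrt{\frac{2 \Delta P}{\rho}}
Q = 0.621·0.009·√(2·(45.28·1000)/1.225)·1000 = 1520 L/s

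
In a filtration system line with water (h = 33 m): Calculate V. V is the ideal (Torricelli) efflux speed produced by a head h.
Formula: V = \sqrt{2 g h}
V = √(2·9.81·33) = 25.45 m/s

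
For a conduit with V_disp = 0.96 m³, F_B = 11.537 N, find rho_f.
Formula: F_B = \rho_f g V_{disp}
Substituting knowns: 11.537 = rho_f·9.81·0.96
Solving for rho_f: rho_f = 11.537/(9.81·0.96) = 1.225 kg/m³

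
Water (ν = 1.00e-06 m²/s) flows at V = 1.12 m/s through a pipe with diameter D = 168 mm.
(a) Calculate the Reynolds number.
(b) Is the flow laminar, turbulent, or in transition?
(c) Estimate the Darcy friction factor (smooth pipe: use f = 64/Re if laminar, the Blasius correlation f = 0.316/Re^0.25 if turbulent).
(a) Re = V·D/ν = 1.12·0.168/1.00e-06 = 188160
(b) Flow regime: turbulent (Re > 4000)
(c) Friction factor: f = 0.316/Re^0.25 = 0.316/188160^0.25 = 0.01517 (Blasius is strictly valid for Re ≲ 1e5; used here as the smooth-pipe estimate the problem specifies)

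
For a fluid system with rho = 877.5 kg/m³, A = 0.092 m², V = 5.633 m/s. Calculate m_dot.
Formula: \dot{m} = \rho A V
m_dot = 877.5·0.092·5.633 = 454.8 kg/s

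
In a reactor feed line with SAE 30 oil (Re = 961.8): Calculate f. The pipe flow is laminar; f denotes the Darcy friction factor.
Formula: f = \frac{64}{Re}
f = 64/961.8 = 0.06654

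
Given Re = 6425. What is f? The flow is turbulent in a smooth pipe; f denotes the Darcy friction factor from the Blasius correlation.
Formula: f = \frac{0.316}{Re^{0.25}}
f = 0.316/6425^0.25 = 0.0353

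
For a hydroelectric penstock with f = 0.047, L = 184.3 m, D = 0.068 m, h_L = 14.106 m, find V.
Formula: h_L = f \frac{L}{D} \frac{V^2}{2g}
Substituting knowns: 14.106 = 0.047·(184.3/0.068)·V²/(2·9.81)
Solving for V: V = √(14.106·2·9.81/(0.047·(184.3/0.068))) = 1.474 m/s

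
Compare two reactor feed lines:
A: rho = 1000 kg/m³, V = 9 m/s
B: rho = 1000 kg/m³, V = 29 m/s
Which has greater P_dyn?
P_dyn(A) = 40.5 kPa, P_dyn(B) = 420.5 kPa. Answer: B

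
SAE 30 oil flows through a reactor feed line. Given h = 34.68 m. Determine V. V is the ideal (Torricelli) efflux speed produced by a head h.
Formula: V = \sqrt{2 g h}
V = √(2·9.81·34.68) = 26.08 m/s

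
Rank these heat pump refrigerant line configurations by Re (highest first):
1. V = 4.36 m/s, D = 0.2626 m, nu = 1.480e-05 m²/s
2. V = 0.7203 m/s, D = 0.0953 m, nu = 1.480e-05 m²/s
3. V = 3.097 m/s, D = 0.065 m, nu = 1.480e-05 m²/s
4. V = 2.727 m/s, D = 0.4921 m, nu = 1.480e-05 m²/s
Case 1: Re = 77361
Case 2: Re = 4638
Case 3: Re = 13602
Case 4: Re = 90673
Ranking (highest first): 4, 1, 3, 2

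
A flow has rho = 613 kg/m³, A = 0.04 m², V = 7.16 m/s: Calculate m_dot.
Formula: \dot{m} = \rho A V
m_dot = 613·0.04·7.16 = 175.6 kg/s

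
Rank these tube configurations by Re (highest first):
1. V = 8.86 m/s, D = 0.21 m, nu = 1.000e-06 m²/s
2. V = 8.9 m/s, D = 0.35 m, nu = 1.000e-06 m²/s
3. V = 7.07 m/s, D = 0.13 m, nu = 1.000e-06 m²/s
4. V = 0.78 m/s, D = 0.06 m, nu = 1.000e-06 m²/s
Case 1: Re = 1.861e+06
Case 2: Re = 3.115e+06
Case 3: Re = 919100
Case 4: Re = 46800
Ranking (highest first): 2, 1, 3, 4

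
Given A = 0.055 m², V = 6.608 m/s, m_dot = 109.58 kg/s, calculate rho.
Formula: \dot{m} = \rho A V
Substituting knowns: 109.58 = rho·0.055·6.608
Solving for rho: rho = 109.58/(0.055·6.608) = 301.5 kg/m³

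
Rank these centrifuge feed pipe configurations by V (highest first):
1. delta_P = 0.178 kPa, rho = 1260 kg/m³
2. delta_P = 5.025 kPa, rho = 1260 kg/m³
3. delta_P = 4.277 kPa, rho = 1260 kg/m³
Case 1: V = 0.5315 m/s
Case 2: V = 2.824 m/s
Case 3: V = 2.606 m/s
Ranking (highest first): 2, 3, 1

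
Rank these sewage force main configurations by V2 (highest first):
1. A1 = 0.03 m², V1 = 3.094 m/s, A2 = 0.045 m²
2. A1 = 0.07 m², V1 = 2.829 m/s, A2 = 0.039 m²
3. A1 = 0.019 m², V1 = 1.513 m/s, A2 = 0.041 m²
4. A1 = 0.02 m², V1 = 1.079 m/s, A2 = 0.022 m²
Case 1: V2 = 2.063 m/s
Case 2: V2 = 5.078 m/s
Case 3: V2 = 0.7011 m/s
Case 4: V2 = 0.9809 m/s
Ranking (highest first): 2, 1, 4, 3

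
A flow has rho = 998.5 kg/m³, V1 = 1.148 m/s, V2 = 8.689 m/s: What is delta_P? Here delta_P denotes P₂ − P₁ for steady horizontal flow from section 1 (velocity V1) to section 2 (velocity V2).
Formula: \Delta P = \frac{1}{2} \rho (V_1^2 - V_2^2)
delta_P = 0.5·998.5·(1.148² − 8.689²)/1000 = -37.03 kPa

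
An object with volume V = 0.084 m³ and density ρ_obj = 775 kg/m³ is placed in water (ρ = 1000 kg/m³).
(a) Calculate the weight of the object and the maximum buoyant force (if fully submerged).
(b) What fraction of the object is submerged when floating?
(a) W=rho_obj*g*V=775*9.81*0.084=638.6 N; F_B(max)=rho*g*V=1000*9.81*0.084=824.0 N
(b) Floating fraction=rho_obj/rho=775/1000=0.775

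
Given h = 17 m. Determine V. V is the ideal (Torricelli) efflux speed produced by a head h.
Formula: V = \sqrt{2 g h}
V = √(2·9.81·17) = 18.26 m/s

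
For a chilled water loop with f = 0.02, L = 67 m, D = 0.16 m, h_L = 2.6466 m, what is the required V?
Formula: h_L = f \frac{L}{D} \frac{V^2}{2g}
Substituting knowns: 2.6466 = 0.02·(67/0.16)·V²/(2·9.81)
Solving for V: V = √(2.6466·2·9.81/(0.02·(67/0.16))) = 2.49 m/s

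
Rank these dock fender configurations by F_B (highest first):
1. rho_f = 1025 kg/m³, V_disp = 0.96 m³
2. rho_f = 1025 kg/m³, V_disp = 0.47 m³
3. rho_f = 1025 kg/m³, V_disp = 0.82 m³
Case 1: F_B = 9653 N
Case 2: F_B = 4726 N
Case 3: F_B = 8245 N
Ranking (highest first): 1, 3, 2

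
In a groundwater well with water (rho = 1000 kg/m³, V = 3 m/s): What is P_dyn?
Formula: P_{dyn} = \frac{1}{2} \rho V^2
P_dyn = 0.5·1000·3²/1000 = 4.5 kPa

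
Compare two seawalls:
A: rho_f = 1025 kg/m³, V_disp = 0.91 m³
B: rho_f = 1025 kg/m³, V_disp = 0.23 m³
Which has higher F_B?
F_B(A) = 9150 N, F_B(B) = 2313 N. Answer: A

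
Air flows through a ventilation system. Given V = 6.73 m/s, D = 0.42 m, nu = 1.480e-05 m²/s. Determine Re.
Formula: Re = \frac{V D}{\nu}
Re = 6.73·0.42/1.480e-05 = 190986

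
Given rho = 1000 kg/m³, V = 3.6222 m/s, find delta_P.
Formula: V = \sqrt{\frac{2 \Delta P}{\rho}}
Substituting knowns: 3.6222 = √(2·(delta_P·1000)/1000)
Solving for delta_P: delta_P = 3.6222²·1000/2/1000 = 6.56 kPa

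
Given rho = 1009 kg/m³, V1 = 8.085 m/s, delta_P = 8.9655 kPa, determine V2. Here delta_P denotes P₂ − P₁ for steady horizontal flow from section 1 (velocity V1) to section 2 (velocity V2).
Formula: \Delta P = \frac{1}{2} \rho (V_1^2 - V_2^2)
Substituting knowns: 8.9655 = 0.5·1009·(8.085² − V2²)/1000
Solving for V2: V2 = √(8.085² − 2·(8.9655·1000)/1009) = 6.899 m/s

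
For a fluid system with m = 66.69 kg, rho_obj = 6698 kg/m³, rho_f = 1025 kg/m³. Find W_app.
Formula: W_{app} = mg\left(1 - \frac{\rho_f}{\rho_{obj}}\right)
W_app = 66.69·9.81·(1 − 1025/6698) = 554.1 N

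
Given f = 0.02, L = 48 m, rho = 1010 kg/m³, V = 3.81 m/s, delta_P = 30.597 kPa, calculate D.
Formula: \Delta P = f \frac{L}{D} \frac{\rho V^2}{2}
Substituting knowns: 30.597 = 0.02·(48/D)·0.5·1010·3.81²/1000
Solving for D: D = 0.02·48·0.5·1010·3.81²/(30.597·1000) = 0.23 m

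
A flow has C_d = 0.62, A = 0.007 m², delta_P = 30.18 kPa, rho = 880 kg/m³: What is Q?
Formula: Q = C_d A \sqrt{\frac{2 \Delta P}{\rho}}
Q = 0.62·0.007·√(2·(30.18·1000)/880)·1000 = 35.94 L/s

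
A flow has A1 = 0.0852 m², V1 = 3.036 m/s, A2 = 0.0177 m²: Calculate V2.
Formula: V_2 = \frac{A_1 V_1}{A_2}
V2 = 0.0852·3.036/0.0177 = 14.61 m/s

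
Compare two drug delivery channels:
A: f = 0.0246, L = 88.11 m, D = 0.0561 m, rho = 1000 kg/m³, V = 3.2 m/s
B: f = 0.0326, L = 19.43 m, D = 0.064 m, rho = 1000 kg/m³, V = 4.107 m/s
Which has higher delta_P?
delta_P(A) = 197.8 kPa, delta_P(B) = 83.47 kPa. Answer: A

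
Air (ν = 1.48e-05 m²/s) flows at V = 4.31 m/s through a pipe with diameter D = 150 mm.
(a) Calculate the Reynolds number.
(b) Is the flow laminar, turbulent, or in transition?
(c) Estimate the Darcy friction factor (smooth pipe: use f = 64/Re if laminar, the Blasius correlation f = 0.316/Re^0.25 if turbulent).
(a) Re = V·D/ν = 4.31·0.15/1.48e-05 = 43682
(b) Flow regime: turbulent (Re > 4000)
(c) Friction factor: f = 0.316/Re^0.25 = 0.316/43682^0.25 = 0.02186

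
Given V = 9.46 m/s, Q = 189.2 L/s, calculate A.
Formula: Q = A V
Substituting knowns: 189.2 = A·9.46·1000
Solving for A: A = (189.2/1000)/9.46 = 0.02 m²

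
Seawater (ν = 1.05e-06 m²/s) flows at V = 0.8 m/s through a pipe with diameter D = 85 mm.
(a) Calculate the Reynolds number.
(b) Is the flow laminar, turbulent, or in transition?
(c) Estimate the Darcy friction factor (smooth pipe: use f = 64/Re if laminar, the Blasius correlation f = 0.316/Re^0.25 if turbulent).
(a) Re = V·D/ν = 0.8·0.085/1.05e-06 = 64762
(b) Flow regime: turbulent (Re > 4000)
(c) Friction factor: f = 0.316/Re^0.25 = 0.316/64762^0.25 = 0.01981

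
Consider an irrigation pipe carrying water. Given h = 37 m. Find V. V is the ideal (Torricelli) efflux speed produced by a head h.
Formula: V = \sqrt{2 g h}
V = √(2·9.81·37) = 26.94 m/s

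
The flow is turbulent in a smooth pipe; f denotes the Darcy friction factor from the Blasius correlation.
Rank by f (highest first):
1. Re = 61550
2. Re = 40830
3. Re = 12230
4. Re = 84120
Case 1: f = 0.02006
Case 2: f = 0.02223
Case 3: f = 0.03005
Case 4: f = 0.01856
Ranking (highest first): 3, 2, 1, 4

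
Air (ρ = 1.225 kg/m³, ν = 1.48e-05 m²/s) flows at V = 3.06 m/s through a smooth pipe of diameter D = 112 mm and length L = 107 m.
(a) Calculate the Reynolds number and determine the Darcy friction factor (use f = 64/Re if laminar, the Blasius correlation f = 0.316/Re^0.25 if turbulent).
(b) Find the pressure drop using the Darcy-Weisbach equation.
(a) Re = V·D/ν = 3.06·0.112/1.48e-05 = 23157 → turbulent (Re > 4000); f = 0.316/Re^0.25 = 0.316/23157^0.25 = 0.025616
(b) Darcy-Weisbach: ΔP = f·(L/D)·½ρV²/1000 = 0.025616·(107/0.112)·½·1.225·3.06²/1000 = 0.1404 kPa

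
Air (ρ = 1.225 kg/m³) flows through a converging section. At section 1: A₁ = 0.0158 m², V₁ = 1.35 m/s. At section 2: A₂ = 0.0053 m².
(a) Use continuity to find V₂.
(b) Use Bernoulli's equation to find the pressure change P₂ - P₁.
(a) Continuity: A₁V₁=A₂V₂ -> V₂=A₁V₁/A₂=0.0158*1.35/0.0053=4.02 m/s
(b) Bernoulli: P₂-P₁=0.5*rho*(V₁^2-V₂^2)/1000=0.5*1.225*(1.35^2-4.02^2)/1000=-0.008782 kPa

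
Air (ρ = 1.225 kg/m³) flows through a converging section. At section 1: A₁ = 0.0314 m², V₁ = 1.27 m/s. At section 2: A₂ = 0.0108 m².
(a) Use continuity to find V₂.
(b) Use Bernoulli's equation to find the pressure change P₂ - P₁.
(a) Continuity: A₁V₁=A₂V₂ -> V₂=A₁V₁/A₂=0.0314*1.27/0.0108=3.69 m/s
(b) Bernoulli: P₂-P₁=0.5*rho*(V₁^2-V₂^2)/1000=0.5*1.225*(1.27^2-3.69^2)/1000=-0.007352 kPa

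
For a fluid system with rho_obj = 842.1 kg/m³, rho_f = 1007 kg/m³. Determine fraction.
Formula: f_{sub} = \frac{\rho_{obj}}{\rho_f}
fraction = 842.1/1007 = 0.8362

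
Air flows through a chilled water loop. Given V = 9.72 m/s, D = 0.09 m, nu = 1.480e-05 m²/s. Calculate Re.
Formula: Re = \frac{V D}{\nu}
Re = 9.72·0.09/1.480e-05 = 59108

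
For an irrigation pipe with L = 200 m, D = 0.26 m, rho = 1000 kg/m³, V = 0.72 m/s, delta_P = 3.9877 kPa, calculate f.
Formula: \Delta P = f \frac{L}{D} \frac{\rho V^2}{2}
Substituting knowns: 3.9877 = f·(200/0.26)·0.5·1000·0.72²/1000
Solving for f: f = (3.9877·1000)/((200/0.26)·0.5·1000·0.72²) = 0.02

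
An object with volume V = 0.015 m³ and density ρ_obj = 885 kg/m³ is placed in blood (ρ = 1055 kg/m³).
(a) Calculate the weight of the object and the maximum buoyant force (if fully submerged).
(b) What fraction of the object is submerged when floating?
(a) W=rho_obj*g*V=885*9.81*0.015=130.2 N; F_B(max)=rho*g*V=1055*9.81*0.015=155.2 N
(b) Floating fraction=rho_obj/rho=885/1055=0.839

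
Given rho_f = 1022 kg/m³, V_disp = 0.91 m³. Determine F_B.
Formula: F_B = \rho_f g V_{disp}
F_B = 1022·9.81·0.91 = 9123 N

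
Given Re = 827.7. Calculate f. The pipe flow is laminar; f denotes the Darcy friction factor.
Formula: f = \frac{64}{Re}
f = 64/827.7 = 0.07732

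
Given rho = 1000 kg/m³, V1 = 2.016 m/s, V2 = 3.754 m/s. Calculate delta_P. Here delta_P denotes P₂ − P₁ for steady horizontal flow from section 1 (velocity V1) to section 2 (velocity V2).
Formula: \Delta P = \frac{1}{2} \rho (V_1^2 - V_2^2)
delta_P = 0.5·1000·(2.016² − 3.754²)/1000 = -5.014 kPa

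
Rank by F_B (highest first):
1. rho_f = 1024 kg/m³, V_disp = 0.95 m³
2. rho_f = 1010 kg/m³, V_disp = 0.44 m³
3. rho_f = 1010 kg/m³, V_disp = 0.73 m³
Case 1: F_B = 9543 N
Case 2: F_B = 4360 N
Case 3: F_B = 7233 N
Ranking (highest first): 1, 3, 2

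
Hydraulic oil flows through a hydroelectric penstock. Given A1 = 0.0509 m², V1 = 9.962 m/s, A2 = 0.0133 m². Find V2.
Formula: V_2 = \frac{A_1 V_1}{A_2}
V2 = 0.0509·9.962/0.0133 = 38.13 m/s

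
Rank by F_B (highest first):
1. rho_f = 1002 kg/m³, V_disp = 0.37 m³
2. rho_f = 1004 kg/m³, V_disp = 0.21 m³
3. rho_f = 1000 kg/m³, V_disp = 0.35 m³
Case 1: F_B = 3637 N
Case 2: F_B = 2068 N
Case 3: F_B = 3434 N
Ranking (highest first): 1, 3, 2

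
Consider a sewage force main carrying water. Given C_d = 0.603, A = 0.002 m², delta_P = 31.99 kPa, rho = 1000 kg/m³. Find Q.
Formula: Q = C_d A \sqrt{\frac{2 \Delta P}{\rho}}
Q = 0.603·0.002·√(2·(31.99·1000)/1000)·1000 = 9.646 L/s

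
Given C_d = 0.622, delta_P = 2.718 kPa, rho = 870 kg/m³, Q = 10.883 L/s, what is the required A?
Formula: Q = C_d A \sqrt{\frac{2 \Delta P}{\rho}}
Substituting knowns: 10.883 = 0.622·A·√(2·(2.718·1000)/870)·1000
Solving for A: A = (10.883/1000)/(0.622·√(2·(2.718·1000)/870)) = 0.007 m²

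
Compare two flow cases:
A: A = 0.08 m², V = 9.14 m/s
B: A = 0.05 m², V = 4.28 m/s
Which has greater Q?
Q(A) = 731.2 L/s, Q(B) = 214 L/s. Answer: A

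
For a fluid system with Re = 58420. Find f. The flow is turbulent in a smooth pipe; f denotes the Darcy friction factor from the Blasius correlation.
Formula: f = \frac{0.316}{Re^{0.25}}
f = 0.316/58420^0.25 = 0.02033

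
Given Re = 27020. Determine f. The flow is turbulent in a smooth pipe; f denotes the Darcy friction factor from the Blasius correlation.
Formula: f = \frac{0.316}{Re^{0.25}}
f = 0.316/27020^0.25 = 0.02465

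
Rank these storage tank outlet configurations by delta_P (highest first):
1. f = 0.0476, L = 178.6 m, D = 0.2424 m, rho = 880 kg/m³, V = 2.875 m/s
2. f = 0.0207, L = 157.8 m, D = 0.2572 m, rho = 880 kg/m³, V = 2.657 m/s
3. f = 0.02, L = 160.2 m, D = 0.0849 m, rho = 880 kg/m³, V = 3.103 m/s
Case 1: delta_P = 127.6 kPa
Case 2: delta_P = 39.45 kPa
Case 3: delta_P = 159.9 kPa
Ranking (highest first): 3, 1, 2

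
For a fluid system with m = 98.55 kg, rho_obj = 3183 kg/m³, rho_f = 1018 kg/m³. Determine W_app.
Formula: W_{app} = mg\left(1 - \frac{\rho_f}{\rho_{obj}}\right)
W_app = 98.55·9.81·(1 − 1018/3183) = 657.6 N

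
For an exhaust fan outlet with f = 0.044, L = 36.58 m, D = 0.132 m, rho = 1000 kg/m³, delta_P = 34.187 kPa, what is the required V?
Formula: \Delta P = f \frac{L}{D} \frac{\rho V^2}{2}
Substituting knowns: 34.187 = 0.044·(36.58/0.132)·0.5·1000·V²/1000
Solving for V: V = √((34.187·1000)/(0.044·(36.58/0.132)·0.5·1000)) = 2.368 m/s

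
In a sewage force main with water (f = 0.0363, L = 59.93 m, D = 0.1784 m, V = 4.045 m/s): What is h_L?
Formula: h_L = f \frac{L}{D} \frac{V^2}{2g}
h_L = 0.0363·(59.93/0.1784)·4.045²/(2·9.81) = 10.17 m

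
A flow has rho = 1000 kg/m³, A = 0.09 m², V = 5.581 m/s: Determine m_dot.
Formula: \dot{m} = \rho A V
m_dot = 1000·0.09·5.581 = 502.3 kg/s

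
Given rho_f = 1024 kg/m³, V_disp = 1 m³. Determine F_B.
Formula: F_B = \rho_f g V_{disp}
F_B = 1024·9.81·1 = 10045 N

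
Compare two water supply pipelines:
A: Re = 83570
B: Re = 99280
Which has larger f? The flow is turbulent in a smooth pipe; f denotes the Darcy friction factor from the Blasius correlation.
f(A) = 0.01859, f(B) = 0.0178. Answer: A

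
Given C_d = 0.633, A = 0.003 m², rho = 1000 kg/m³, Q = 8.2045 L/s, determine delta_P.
Formula: Q = C_d A \sqrt{\frac{2 \Delta P}{\rho}}
Substituting knowns: 8.2045 = 0.633·0.003·√(2·(delta_P·1000)/1000)·1000
Solving for delta_P: delta_P = ((8.2045/1000)/(0.633·0.003))²·1000/2/1000 = 9.333 kPa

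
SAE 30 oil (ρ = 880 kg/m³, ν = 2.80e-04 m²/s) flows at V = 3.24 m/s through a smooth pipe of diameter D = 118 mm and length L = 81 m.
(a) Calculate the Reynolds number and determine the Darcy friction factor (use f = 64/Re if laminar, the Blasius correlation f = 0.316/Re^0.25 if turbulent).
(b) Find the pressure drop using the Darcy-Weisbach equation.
(a) Re = V·D/ν = 3.24·0.118/2.80e-04 = 1365.4 → laminar (Re < 2300); f = 64/Re = 64/1365.4 = 0.046873
(b) Darcy-Weisbach: ΔP = f·(L/D)·½ρV²/1000 = 0.046873·(81/0.118)·½·880·3.24²/1000 = 148.6 kPa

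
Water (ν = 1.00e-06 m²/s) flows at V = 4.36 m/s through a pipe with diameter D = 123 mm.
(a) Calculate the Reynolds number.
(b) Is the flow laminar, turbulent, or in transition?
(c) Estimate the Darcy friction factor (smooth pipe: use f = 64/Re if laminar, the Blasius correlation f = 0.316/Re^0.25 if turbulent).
(a) Re = V·D/ν = 4.36·0.123/1.00e-06 = 536280
(b) Flow regime: turbulent (Re > 4000)
(c) Friction factor: f = 0.316/Re^0.25 = 0.316/536280^0.25 = 0.01168 (Blasius is strictly valid for Re ≲ 1e5; used here as the smooth-pipe estimate the problem specifies)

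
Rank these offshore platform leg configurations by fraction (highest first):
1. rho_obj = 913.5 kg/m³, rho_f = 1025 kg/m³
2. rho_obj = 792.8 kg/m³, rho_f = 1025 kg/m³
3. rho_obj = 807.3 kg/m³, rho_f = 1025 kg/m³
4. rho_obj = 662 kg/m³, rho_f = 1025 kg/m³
Case 1: fraction = 0.8912
Case 2: fraction = 0.7735
Case 3: fraction = 0.7876
Case 4: fraction = 0.6459
Ranking (highest first): 1, 3, 2, 4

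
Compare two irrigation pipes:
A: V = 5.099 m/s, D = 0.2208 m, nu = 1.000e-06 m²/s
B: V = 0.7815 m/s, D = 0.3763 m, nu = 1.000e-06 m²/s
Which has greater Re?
Re(A) = 1.126e+06, Re(B) = 294078. Answer: A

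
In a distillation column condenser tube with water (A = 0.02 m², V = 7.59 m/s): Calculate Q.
Formula: Q = A V
Q = 0.02·7.59·1000 = 151.8 L/s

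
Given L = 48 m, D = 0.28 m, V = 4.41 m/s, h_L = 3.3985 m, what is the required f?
Formula: h_L = f \frac{L}{D} \frac{V^2}{2g}
Substituting knowns: 3.3985 = f·(48/0.28)·4.41²/(2·9.81)
Solving for f: f = 3.3985·2·9.81/((48/0.28)·4.41²) = 0.02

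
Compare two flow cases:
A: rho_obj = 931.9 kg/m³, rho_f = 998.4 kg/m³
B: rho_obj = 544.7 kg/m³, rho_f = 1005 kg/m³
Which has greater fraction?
fraction(A) = 0.9334, fraction(B) = 0.542. Answer: A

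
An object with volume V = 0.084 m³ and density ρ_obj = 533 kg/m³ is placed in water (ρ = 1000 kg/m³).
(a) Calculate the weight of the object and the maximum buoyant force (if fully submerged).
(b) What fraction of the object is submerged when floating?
(a) W=rho_obj*g*V=533*9.81*0.084=439.2 N; F_B(max)=rho*g*V=1000*9.81*0.084=824.0 N
(b) Floating fraction=rho_obj/rho=533/1000=0.533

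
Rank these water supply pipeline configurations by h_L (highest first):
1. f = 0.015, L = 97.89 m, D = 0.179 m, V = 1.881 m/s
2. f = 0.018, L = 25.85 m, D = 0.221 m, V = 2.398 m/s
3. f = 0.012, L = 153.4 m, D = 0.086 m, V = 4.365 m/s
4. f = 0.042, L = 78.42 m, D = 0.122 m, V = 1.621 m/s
Case 1: h_L = 1.479 m
Case 2: h_L = 0.6171 m
Case 3: h_L = 20.79 m
Case 4: h_L = 3.616 m
Ranking (highest first): 3, 4, 1, 2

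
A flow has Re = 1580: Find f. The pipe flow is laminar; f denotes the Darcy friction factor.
Formula: f = \frac{64}{Re}
f = 64/1580 = 0.04051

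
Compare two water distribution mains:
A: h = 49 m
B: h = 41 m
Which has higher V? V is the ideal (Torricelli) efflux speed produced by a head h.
V(A) = 31.01 m/s, V(B) = 28.36 m/s. Answer: A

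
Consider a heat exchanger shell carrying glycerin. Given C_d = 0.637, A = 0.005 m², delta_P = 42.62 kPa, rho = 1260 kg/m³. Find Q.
Formula: Q = C_d A \sqrt{\frac{2 \Delta P}{\rho}}
Q = 0.637·0.005·√(2·(42.62·1000)/1260)·1000 = 26.2 L/s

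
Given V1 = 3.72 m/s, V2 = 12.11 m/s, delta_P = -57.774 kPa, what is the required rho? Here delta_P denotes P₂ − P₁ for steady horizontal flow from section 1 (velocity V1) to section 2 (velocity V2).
Formula: \Delta P = \frac{1}{2} \rho (V_1^2 - V_2^2)
Substituting knowns: -57.774 = 0.5·rho·(3.72² − 12.11²)/1000
Solving for rho: rho = 2·(-57.774·1000)/(3.72² − 12.11²) = 870 kg/m³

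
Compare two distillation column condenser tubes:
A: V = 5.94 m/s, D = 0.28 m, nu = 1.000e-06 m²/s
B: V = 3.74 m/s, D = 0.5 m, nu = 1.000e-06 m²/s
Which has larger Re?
Re(A) = 1.663e+06, Re(B) = 1.870e+06. Answer: B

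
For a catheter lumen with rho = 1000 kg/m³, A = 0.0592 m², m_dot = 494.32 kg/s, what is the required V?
Formula: \dot{m} = \rho A V
Substituting knowns: 494.32 = 1000·0.0592·V
Solving for V: V = 494.32/(1000·0.0592) = 8.35 m/s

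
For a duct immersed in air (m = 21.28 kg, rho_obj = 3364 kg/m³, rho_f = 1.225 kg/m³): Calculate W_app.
Formula: W_{app} = mg\left(1 - \frac{\rho_f}{\rho_{obj}}\right)
W_app = 21.28·9.81·(1 − 1.225/3364) = 208.7 N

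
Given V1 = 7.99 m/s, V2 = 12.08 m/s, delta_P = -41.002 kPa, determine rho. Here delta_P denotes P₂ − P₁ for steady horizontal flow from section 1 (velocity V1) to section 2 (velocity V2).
Formula: \Delta P = \frac{1}{2} \rho (V_1^2 - V_2^2)
Substituting knowns: -41.002 = 0.5·rho·(7.99² − 12.08²)/1000
Solving for rho: rho = 2·(-41.002·1000)/(7.99² − 12.08²) = 999 kg/m³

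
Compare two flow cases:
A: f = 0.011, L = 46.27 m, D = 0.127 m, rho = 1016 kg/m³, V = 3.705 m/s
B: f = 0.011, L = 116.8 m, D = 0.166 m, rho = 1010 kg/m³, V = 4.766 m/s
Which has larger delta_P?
delta_P(A) = 27.95 kPa, delta_P(B) = 88.78 kPa. Answer: B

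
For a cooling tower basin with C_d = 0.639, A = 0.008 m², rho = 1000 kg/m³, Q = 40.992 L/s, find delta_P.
Formula: Q = C_d A \sqrt{\frac{2 \Delta P}{\rho}}
Substituting knowns: 40.992 = 0.639·0.008·√(2·(delta_P·1000)/1000)·1000
Solving for delta_P: delta_P = ((40.992/1000)/(0.639·0.008))²·1000/2/1000 = 32.15 kPa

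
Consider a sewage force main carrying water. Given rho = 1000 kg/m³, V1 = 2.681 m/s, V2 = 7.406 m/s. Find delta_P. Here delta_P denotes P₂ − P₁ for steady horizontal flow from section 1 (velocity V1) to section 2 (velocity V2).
Formula: \Delta P = \frac{1}{2} \rho (V_1^2 - V_2^2)
delta_P = 0.5·1000·(2.681² − 7.406²)/1000 = -23.83 kPa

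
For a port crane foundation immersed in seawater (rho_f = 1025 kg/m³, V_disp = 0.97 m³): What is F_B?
Formula: F_B = \rho_f g V_{disp}
F_B = 1025·9.81·0.97 = 9754 N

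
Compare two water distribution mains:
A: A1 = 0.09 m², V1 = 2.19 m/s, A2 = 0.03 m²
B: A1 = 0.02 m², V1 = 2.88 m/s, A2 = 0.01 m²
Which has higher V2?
V2(A) = 6.57 m/s, V2(B) = 5.76 m/s. Answer: A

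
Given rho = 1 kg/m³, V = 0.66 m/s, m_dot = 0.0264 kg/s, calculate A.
Formula: \dot{m} = \rho A V
Substituting knowns: 0.0264 = 1·A·0.66
Solving for A: A = 0.0264/(1·0.66) = 0.04 m²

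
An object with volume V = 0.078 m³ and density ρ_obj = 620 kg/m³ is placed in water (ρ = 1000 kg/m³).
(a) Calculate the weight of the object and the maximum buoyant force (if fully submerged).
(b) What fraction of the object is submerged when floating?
(a) W=rho_obj*g*V=620*9.81*0.078=474.4 N; F_B(max)=rho*g*V=1000*9.81*0.078=765.2 N
(b) Floating fraction=rho_obj/rho=620/1000=0.620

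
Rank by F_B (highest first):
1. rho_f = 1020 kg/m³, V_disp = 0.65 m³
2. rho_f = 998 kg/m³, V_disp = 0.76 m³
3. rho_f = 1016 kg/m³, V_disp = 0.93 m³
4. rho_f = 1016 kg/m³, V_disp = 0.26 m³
Case 1: F_B = 6504 N
Case 2: F_B = 7441 N
Case 3: F_B = 9269 N
Case 4: F_B = 2591 N
Ranking (highest first): 3, 2, 1, 4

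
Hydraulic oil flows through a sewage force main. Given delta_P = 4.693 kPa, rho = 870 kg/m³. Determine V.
Formula: V = \sqrt{\frac{2 \Delta P}{\rho}}
V = √(2·(4.693·1000)/870) = 3.285 m/s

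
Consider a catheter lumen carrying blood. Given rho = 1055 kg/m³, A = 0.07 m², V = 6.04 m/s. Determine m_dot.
Formula: \dot{m} = \rho A V
m_dot = 1055·0.07·6.04 = 446.1 kg/s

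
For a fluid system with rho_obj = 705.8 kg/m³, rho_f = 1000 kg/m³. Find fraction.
Formula: f_{sub} = \frac{\rho_{obj}}{\rho_f}
fraction = 705.8/1000 = 0.7058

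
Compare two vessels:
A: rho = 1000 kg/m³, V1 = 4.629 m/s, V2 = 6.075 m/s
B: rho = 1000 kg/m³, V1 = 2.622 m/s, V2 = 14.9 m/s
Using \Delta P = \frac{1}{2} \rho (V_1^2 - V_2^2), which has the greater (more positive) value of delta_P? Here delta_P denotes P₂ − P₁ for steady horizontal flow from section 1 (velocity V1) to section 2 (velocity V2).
delta_P(A) = -7.739 kPa, delta_P(B) = -107.6 kPa. Answer: A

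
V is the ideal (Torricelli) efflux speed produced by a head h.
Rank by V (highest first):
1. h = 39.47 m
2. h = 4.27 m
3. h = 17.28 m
Case 1: V = 27.83 m/s
Case 2: V = 9.153 m/s
Case 3: V = 18.41 m/s
Ranking (highest first): 1, 3, 2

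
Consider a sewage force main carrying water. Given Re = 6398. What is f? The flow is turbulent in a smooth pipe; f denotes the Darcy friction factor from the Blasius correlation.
Formula: f = \frac{0.316}{Re^{0.25}}
f = 0.316/6398^0.25 = 0.03533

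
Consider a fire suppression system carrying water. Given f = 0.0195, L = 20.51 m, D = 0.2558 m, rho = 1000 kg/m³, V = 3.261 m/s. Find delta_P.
Formula: \Delta P = f \frac{L}{D} \frac{\rho V^2}{2}
delta_P = 0.0195·(20.51/0.2558)·0.5·1000·3.261²/1000 = 8.313 kPa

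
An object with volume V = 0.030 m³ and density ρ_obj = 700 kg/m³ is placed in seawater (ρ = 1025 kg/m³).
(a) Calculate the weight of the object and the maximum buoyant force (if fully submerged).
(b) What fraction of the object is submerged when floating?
(a) W=rho_obj*g*V=700*9.81*0.030=206.0 N; F_B(max)=rho*g*V=1025*9.81*0.030=301.7 N
(b) Floating fraction=rho_obj/rho=700/1025=0.683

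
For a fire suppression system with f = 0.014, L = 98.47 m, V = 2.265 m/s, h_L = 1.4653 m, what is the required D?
Formula: h_L = f \frac{L}{D} \frac{V^2}{2g}
Substituting knowns: 1.4653 = 0.014·(98.47/D)·2.265²/(2·9.81)
Solving for D: D = 0.014·98.47·2.265²/(2·9.81·1.4653) = 0.246 m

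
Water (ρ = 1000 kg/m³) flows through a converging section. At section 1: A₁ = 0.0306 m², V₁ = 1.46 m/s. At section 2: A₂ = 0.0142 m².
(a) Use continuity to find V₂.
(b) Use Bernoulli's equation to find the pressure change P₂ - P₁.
(a) Continuity: A₁V₁=A₂V₂ -> V₂=A₁V₁/A₂=0.0306*1.46/0.0142=3.15 m/s
(b) Bernoulli: P₂-P₁=0.5*rho*(V₁^2-V₂^2)/1000=0.5*1000*(1.46^2-3.15^2)/1000=-3.895 kPa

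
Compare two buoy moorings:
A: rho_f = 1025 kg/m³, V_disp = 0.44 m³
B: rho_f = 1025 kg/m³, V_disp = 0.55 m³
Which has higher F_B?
F_B(A) = 4424 N, F_B(B) = 5530 N. Answer: B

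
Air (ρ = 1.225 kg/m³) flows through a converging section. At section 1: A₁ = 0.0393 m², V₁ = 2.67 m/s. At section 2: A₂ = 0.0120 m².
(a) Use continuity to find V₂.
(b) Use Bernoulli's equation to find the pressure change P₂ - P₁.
(a) Continuity: A₁V₁=A₂V₂ -> V₂=A₁V₁/A₂=0.0393*2.67/0.0120=8.74 m/s
(b) Bernoulli: P₂-P₁=0.5*rho*(V₁^2-V₂^2)/1000=0.5*1.225*(2.67^2-8.74^2)/1000=-0.04242 kPa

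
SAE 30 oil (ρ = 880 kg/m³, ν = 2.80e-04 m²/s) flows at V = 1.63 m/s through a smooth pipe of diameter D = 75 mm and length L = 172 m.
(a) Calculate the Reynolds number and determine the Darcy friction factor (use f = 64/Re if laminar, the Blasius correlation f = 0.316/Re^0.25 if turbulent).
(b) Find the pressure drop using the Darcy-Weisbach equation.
(a) Re = V·D/ν = 1.63·0.075/2.80e-04 = 436.61 → laminar (Re < 2300); f = 64/Re = 64/436.61 = 0.14658
(b) Darcy-Weisbach: ΔP = f·(L/D)·½ρV²/1000 = 0.14658·(172/0.075)·½·880·1.63²/1000 = 393 kPa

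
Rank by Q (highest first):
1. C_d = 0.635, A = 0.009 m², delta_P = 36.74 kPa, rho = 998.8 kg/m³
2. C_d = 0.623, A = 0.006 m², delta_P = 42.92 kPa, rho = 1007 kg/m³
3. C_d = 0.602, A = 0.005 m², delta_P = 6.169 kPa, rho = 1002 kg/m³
Case 1: Q = 49.02 L/s
Case 2: Q = 34.51 L/s
Case 3: Q = 10.56 L/s
Ranking (highest first): 1, 2, 3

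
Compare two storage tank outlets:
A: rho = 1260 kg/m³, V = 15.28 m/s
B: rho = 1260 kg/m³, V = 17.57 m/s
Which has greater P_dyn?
P_dyn(A) = 147.1 kPa, P_dyn(B) = 194.5 kPa. Answer: B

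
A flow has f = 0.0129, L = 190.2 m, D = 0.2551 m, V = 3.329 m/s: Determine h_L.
Formula: h_L = f \frac{L}{D} \frac{V^2}{2g}
h_L = 0.0129·(190.2/0.2551)·3.329²/(2·9.81) = 5.433 m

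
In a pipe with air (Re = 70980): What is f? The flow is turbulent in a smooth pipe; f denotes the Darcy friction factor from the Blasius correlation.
Formula: f = \frac{0.316}{Re^{0.25}}
f = 0.316/70980^0.25 = 0.01936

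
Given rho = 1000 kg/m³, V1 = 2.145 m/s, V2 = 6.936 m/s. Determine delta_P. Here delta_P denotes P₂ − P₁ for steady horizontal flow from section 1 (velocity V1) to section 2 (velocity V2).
Formula: \Delta P = \frac{1}{2} \rho (V_1^2 - V_2^2)
delta_P = 0.5·1000·(2.145² − 6.936²)/1000 = -21.75 kPa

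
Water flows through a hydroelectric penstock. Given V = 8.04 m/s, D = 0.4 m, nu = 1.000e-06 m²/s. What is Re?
Formula: Re = \frac{V D}{\nu}
Re = 8.04·0.4/1.000e-06 = 3.216e+06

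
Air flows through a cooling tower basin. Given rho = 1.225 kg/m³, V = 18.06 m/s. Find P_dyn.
Formula: P_{dyn} = \frac{1}{2} \rho V^2
P_dyn = 0.5·1.225·18.06²/1000 = 0.1998 kPa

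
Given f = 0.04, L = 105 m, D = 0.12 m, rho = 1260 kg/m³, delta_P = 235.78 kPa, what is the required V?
Formula: \Delta P = f \frac{L}{D} \frac{\rho V^2}{2}
Substituting knowns: 235.78 = 0.04·(105/0.12)·0.5·1260·V²/1000
Solving for V: V = √((235.78·1000)/(0.04·(105/0.12)·0.5·1260)) = 3.27 m/s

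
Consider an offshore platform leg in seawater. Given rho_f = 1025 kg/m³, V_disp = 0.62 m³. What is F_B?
Formula: F_B = \rho_f g V_{disp}
F_B = 1025·9.81·0.62 = 6234 N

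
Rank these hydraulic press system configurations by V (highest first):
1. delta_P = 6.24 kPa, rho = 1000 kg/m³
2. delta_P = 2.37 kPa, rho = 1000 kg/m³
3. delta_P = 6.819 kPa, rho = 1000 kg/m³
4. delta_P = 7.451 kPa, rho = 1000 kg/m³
Case 1: V = 3.533 m/s
Case 2: V = 2.177 m/s
Case 3: V = 3.693 m/s
Case 4: V = 3.86 m/s
Ranking (highest first): 4, 3, 1, 2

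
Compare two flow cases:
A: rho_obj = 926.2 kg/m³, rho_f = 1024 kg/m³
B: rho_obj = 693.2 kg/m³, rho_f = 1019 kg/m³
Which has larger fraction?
fraction(A) = 0.9045, fraction(B) = 0.6803. Answer: A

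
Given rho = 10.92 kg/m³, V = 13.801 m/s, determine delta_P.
Formula: V = \sqrt{\frac{2 \Delta P}{\rho}}
Substituting knowns: 13.801 = √(2·(delta_P·1000)/10.92)
Solving for delta_P: delta_P = 13.801²·10.92/2/1000 = 1.04 kPa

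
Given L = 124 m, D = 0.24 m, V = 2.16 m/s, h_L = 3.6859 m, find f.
Formula: h_L = f \frac{L}{D} \frac{V^2}{2g}
Substituting knowns: 3.6859 = f·(124/0.24)·2.16²/(2·9.81)
Solving for f: f = 3.6859·2·9.81/((124/0.24)·2.16²) = 0.03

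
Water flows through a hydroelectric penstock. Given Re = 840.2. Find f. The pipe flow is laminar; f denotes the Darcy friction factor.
Formula: f = \frac{64}{Re}
f = 64/840.2 = 0.07617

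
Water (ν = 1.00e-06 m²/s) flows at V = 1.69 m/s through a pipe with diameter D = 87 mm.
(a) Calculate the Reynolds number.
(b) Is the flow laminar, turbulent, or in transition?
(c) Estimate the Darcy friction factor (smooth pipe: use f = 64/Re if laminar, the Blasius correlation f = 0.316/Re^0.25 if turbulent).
(a) Re = V·D/ν = 1.69·0.087/1.00e-06 = 147030
(b) Flow regime: turbulent (Re > 4000)
(c) Friction factor: f = 0.316/Re^0.25 = 0.316/147030^0.25 = 0.01614 (Blasius is strictly valid for Re ≲ 1e5; used here as the smooth-pipe estimate the problem specifies)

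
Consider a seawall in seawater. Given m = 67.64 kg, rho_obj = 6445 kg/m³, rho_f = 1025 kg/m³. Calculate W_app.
Formula: W_{app} = mg\left(1 - \frac{\rho_f}{\rho_{obj}}\right)
W_app = 67.64·9.81·(1 − 1025/6445) = 558 N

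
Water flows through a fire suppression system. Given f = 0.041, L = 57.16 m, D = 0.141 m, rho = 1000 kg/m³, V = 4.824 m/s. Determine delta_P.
Formula: \Delta P = f \frac{L}{D} \frac{\rho V^2}{2}
delta_P = 0.041·(57.16/0.141)·0.5·1000·4.824²/1000 = 193.4 kPa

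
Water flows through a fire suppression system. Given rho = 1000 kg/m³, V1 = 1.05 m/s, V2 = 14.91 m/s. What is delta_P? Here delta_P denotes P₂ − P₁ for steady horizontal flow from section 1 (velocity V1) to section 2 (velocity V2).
Formula: \Delta P = \frac{1}{2} \rho (V_1^2 - V_2^2)
delta_P = 0.5·1000·(1.05² − 14.91²)/1000 = -110.6 kPa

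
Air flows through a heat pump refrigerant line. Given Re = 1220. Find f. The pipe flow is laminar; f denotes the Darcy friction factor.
Formula: f = \frac{64}{Re}
f = 64/1220 = 0.05246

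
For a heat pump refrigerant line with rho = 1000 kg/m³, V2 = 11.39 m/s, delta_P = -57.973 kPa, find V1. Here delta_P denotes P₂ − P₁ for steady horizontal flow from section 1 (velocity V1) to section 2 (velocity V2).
Formula: \Delta P = \frac{1}{2} \rho (V_1^2 - V_2^2)
Substituting knowns: -57.973 = 0.5·1000·(V1² − 11.39²)/1000
Solving for V1: V1 = √(11.39² + 2·(-57.973·1000)/1000) = 3.713 m/s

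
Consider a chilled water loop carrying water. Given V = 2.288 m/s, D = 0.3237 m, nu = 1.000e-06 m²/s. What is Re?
Formula: Re = \frac{V D}{\nu}
Re = 2.288·0.3237/1.000e-06 = 740626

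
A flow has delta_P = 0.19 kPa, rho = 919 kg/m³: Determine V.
Formula: V = \sqrt{\frac{2 \Delta P}{\rho}}
V = √(2·(0.19·1000)/919) = 0.643 m/s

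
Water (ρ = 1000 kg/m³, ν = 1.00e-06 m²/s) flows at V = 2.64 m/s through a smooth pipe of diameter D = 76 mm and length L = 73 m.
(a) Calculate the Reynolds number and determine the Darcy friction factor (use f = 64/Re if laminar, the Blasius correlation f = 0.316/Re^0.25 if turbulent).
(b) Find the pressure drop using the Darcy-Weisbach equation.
(a) Re = V·D/ν = 2.64·0.076/1.00e-06 = 200640 → turbulent (Re > 4000); f = 0.316/Re^0.25 = 0.316/200640^0.25 = 0.014931 (Blasius is strictly valid for Re ≲ 1e5; used here as the smooth-pipe estimate the problem specifies)
(b) Darcy-Weisbach: ΔP = f·(L/D)·½ρV²/1000 = 0.014931·(73/0.076)·½·1000·2.64²/1000 = 49.98 kPa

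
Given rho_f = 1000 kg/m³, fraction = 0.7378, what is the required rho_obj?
Formula: f_{sub} = \frac{\rho_{obj}}{\rho_f}
Substituting knowns: 0.7378 = rho_obj/1000
Solving for rho_obj: rho_obj = 0.7378·1000 = 737.8 kg/m³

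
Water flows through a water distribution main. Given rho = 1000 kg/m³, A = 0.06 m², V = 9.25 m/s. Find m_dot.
Formula: \dot{m} = \rho A V
m_dot = 1000·0.06·9.25 = 555 kg/s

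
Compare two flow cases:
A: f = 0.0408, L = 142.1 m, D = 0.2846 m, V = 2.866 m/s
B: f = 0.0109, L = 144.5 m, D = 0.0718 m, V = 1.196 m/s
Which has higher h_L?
h_L(A) = 8.529 m, h_L(B) = 1.599 m. Answer: A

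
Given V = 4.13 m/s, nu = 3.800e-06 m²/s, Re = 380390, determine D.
Formula: Re = \frac{V D}{\nu}
Substituting knowns: 380390 = 4.13·D/3.800e-06
Solving for D: D = 380390·3.800e-06/4.13 = 0.35 m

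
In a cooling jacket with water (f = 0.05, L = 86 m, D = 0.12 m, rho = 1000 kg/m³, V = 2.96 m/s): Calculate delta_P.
Formula: \Delta P = f \frac{L}{D} \frac{\rho V^2}{2}
delta_P = 0.05·(86/0.12)·0.5·1000·2.96²/1000 = 157 kPa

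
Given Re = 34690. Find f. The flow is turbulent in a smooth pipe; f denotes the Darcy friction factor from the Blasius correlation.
Formula: f = \frac{0.316}{Re^{0.25}}
f = 0.316/34690^0.25 = 0.02315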